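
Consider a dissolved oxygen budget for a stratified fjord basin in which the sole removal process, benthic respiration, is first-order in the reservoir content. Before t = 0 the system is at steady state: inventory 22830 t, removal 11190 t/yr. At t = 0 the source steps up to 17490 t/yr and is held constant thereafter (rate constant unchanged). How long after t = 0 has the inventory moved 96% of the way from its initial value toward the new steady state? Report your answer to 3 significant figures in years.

τ = M₀/F₀ = 22830/11190 = 2.040 yr.
The remaining gap fraction is e^(−t/τ); 96% covered ⇒ e^(−t/τ) = 0.0400.
t = −τ ln(0.0400) = 2.040 × 3.219 = 6.567 yr.

6.57 yr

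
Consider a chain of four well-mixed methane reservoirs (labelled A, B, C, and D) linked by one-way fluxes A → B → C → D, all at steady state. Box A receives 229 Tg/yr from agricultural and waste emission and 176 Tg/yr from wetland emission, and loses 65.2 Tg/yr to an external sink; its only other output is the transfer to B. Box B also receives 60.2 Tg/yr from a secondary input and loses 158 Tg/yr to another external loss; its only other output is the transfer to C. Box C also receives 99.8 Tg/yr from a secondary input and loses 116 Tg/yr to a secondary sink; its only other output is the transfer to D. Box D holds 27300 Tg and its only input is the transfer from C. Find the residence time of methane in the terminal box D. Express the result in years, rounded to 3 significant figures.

121 yr

Box A: F(A→B) = (229 + 176) − 65.2 = 339.80 Tg/yr.
Box B: F(B→C) = (339.80 + 60.2) − 158 = 242.00 Tg/yr.
Box C: F(C→D) = (242.00 + 99.8) − 116 = 225.80 Tg/yr.
Box D throughput = its input = 225.80 Tg/yr; τ = 27300 / 225.80 = 120.9 yr.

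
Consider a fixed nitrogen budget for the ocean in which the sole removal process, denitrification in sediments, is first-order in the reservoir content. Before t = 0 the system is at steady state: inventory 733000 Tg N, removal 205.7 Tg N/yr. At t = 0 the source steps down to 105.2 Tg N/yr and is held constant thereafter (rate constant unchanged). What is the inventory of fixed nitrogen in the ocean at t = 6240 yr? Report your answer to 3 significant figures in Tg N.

437000 Tg N

The sink rate constant is k = F₀/M₀ = 205.7/733000 = 0.0002806 yr⁻¹.
Solving dM/dt = F₁ − kM with M(0) = M₀ gives M(t) = F₁/k + (M₀ − F₁/k)·e^(−kt).
F₁/k = 105.2/0.0002806 = 374870 Tg N; kt = 0.0002806 × 6240 = 1.751, e^(−kt) = 0.1736.
M(6240) = 374870 + (733000 − 374870) × 0.1736 = 374870 + 62160 = 437040 Tg N.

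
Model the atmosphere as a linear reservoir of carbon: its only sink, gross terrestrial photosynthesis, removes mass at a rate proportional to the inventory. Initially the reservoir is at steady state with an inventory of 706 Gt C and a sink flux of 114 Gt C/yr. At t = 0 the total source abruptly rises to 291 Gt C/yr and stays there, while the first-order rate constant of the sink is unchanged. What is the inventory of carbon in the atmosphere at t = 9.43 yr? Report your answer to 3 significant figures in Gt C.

1560 Gt C

The sink rate constant is k = F₀/M₀ = 114/706 = 0.1615 yr⁻¹.
Solving dM/dt = F₁ − kM with M(0) = M₀ gives M(t) = F₁/k + (M₀ − F₁/k)·e^(−kt).
F₁/k = 291/0.1615 = 1802.2 Gt C; kt = 0.1615 × 9.43 = 1.523, e^(−kt) = 0.2181.
M(9.43) = 1802.2 + (706 − 1802.2) × 0.2181 = 1802.2 − 239.1 = 1563.1 Gt C.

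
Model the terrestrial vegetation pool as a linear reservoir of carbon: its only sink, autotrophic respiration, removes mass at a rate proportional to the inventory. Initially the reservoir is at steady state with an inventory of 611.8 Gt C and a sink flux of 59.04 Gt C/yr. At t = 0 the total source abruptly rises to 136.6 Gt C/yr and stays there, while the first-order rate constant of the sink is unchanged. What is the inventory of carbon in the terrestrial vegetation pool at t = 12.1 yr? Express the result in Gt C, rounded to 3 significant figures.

Residence time τ = M₀/F₀ = 10.36 yr. The eventual steady state is M_∞ = M₀·(F₁/F₀) = 611.8 × 136.6/59.04 = 1415.5 Gt C.
The anomaly ΔM(t) = M(t) − M_∞ decays as ΔM₀·e^(−t/τ) with ΔM₀ = 611.8 − 1415.5 = −803.7 Gt C.
At t = 12.1 yr, e^(−t/τ) = e^(−1.168) = 0.3111, so ΔM = −250.0 Gt C and M = 1415.5 − 250.0 = 1165.5 Gt C.

1170 Gt C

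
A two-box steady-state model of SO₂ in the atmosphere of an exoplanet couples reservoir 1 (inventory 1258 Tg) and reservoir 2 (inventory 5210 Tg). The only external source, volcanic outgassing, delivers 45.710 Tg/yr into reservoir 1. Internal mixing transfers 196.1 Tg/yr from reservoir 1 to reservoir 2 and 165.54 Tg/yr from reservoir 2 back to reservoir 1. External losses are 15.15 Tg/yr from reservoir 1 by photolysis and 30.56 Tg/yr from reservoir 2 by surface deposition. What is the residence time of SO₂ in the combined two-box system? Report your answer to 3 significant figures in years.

Residence time in the combined system uses the total inventory and the total *external* removal — internal exchanges between the two boxes cancel.
M_total = 1258 + 5210 = 6468.0 Tg.
ΣF_external_out = 15.15 + 30.56 = 45.710 Tg/yr.
τ = M_total / ΣF_ext = 6468.0 / 45.710 = 141.5 yr.

142 yr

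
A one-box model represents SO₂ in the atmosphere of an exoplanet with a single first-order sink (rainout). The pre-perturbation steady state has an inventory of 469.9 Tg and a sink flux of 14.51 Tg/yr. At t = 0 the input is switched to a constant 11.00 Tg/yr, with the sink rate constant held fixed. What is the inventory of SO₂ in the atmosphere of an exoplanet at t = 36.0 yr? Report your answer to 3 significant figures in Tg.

The sink rate constant is k = F₀/M₀ = 14.51/469.9 = 0.03088 yr⁻¹.
Solving dM/dt = F₁ − kM with M(0) = M₀ gives M(t) = F₁/k + (M₀ − F₁/k)·e^(−kt).
F₁/k = 11.00/0.03088 = 356.23 Tg; kt = 0.03088 × 36.0 = 1.112, e^(−kt) = 0.3290.
M(36.0) = 356.23 + (469.9 − 356.23) × 0.3290 = 356.23 + 37.40 = 393.63 Tg.

394 Tg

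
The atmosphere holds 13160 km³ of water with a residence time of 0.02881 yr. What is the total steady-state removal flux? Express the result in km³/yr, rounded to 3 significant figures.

457000 km³/yr

F = M / τ = 13160 / 0.02881 = 456800 km³/yr.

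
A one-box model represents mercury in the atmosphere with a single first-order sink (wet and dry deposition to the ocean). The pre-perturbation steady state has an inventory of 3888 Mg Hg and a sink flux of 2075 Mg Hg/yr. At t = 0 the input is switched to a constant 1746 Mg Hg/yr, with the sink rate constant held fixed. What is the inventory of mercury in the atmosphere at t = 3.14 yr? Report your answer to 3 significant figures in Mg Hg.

τ = M₀/F₀ = 3888/2075 = 1.874 yr; rate constant k = 1/τ.
New steady state M_∞ = F₁/k = F₁·τ = 1746 × 1.874 = 3271.5 Mg Hg.
M(t) = M_∞ + (M₀ − M_∞)·e^(−t/τ); t/τ = 3.14/1.874 = 1.676, so e^(−t/τ) = 0.1872.
M(t) = 3271.5 + 616.5 × 0.1872 = 3386.9 Mg Hg.

3390 Mg Hg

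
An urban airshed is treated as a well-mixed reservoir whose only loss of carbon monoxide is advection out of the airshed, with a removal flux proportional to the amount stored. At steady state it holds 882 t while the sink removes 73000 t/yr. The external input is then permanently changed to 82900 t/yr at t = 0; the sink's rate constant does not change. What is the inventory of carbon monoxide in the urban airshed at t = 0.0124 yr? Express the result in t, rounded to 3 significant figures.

959 t

The sink rate constant is k = F₀/M₀ = 73000/882 = 82.77 yr⁻¹.
Solving dM/dt = F₁ − kM with M(0) = M₀ gives M(t) = F₁/k + (M₀ − F₁/k)·e^(−kt).
F₁/k = 82900/82.77 = 1001.6 t; kt = 82.77 × 0.0124 = 1.026, e^(−kt) = 0.3583.
M(0.0124) = 1001.6 + (882 − 1001.6) × 0.3583 = 1001.6 − 42.86 = 958.75 t.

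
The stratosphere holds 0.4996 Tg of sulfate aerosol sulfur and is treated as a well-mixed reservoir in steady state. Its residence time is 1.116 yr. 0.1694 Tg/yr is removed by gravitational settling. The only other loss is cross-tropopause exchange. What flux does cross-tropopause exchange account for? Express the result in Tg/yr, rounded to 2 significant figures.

0.28 Tg/yr

Total removal F = M/τ = 0.4996 / 1.116 = 0.4477 Tg/yr.
Cross-tropopause exchange = F − (0.1694) = 0.4477 − 0.1694 = 0.2783 Tg/yr.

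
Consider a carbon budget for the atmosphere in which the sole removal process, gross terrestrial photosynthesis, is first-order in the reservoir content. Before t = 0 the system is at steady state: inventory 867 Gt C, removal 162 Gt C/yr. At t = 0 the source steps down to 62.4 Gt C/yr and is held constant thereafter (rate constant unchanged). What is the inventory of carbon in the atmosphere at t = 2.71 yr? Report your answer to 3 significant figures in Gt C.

Residence time τ = M₀/F₀ = 5.352 yr. The eventual steady state is M_∞ = M₀·(F₁/F₀) = 867 × 62.4/162 = 333.96 Gt C.
The anomaly ΔM(t) = M(t) − M_∞ decays as ΔM₀·e^(−t/τ) with ΔM₀ = 867 − 333.96 = 533.0 Gt C.
At t = 2.71 yr, e^(−t/τ) = e^(−0.5064) = 0.6027, so ΔM = 321.3 Gt C and M = 333.96 + 321.3 = 655.21 Gt C.

655 Gt C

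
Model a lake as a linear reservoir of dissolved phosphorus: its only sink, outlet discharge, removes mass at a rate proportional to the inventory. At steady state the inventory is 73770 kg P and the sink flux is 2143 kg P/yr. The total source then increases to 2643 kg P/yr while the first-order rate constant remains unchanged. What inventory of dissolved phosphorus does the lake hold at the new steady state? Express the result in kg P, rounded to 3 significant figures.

Rate constant k = F/M = 2143 / 73770 = 0.02905 yr⁻¹.
At the new steady state, source = k·M_new ⇒ M_new = 2643 / 0.02905 = 90980 kg P.
(Equivalently M_new = M × F_new/F_old = 73770 × 2643/2143.)

91000 kg P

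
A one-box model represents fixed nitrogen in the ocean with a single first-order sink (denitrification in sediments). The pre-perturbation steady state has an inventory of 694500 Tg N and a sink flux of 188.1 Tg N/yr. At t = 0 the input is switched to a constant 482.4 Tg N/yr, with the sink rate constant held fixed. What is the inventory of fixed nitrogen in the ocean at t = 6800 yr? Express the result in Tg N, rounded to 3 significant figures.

τ = M₀/F₀ = 694500/188.1 = 3692 yr; rate constant k = 1/τ.
New steady state M_∞ = F₁/k = F₁·τ = 482.4 × 3692 = 1.7811×10^6 Tg N.
M(t) = M_∞ + (M₀ − M_∞)·e^(−t/τ); t/τ = 6800/3692 = 1.842, so e^(−t/τ) = 0.1585.
M(t) = 1.7811×10^6 − 1.087×10^6 × 0.1585 = 1.6088×10^6 Tg N.

1.61×10^6 Tg N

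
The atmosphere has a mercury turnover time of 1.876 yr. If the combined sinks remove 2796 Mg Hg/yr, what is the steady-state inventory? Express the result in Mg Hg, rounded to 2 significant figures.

5200 Mg Hg

τ = M/F ⇒ M = τ × F = 1.876 × 2796 = 5245 Mg Hg.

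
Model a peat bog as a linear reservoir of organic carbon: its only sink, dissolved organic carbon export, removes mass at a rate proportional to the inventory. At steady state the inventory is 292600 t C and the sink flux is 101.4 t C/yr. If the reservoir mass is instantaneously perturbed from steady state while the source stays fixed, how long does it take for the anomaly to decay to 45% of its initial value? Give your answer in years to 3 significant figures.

For a linear reservoir the anomaly decays as exp(−t/τ) with τ = M/F = 292600/101.4 = 2886 yr.
exp(−t/τ) = 0.45 ⇒ t = −τ ln(0.45) = 2886 × 0.7985 = 2304 yr.

2300 yr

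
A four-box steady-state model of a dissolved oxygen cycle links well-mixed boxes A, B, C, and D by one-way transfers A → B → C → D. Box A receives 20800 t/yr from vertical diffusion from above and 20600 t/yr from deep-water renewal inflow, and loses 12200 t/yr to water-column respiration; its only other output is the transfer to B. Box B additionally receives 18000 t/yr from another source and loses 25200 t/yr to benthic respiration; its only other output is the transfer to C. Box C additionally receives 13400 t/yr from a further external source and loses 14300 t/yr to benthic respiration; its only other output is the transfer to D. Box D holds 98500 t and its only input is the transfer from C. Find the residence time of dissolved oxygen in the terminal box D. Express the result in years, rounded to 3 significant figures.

4.67 yr

Box A: F(A→B) = (20800 + 20600) − 12200 = 29200 t/yr.
Box B: F(B→C) = (29200 + 18000) − 25200 = 22000 t/yr.
Box C: F(C→D) = (22000 + 13400) − 14300 = 21100 t/yr.
Box D throughput = its input = 21100 t/yr; τ = 98500 / 21100 = 4.668 yr.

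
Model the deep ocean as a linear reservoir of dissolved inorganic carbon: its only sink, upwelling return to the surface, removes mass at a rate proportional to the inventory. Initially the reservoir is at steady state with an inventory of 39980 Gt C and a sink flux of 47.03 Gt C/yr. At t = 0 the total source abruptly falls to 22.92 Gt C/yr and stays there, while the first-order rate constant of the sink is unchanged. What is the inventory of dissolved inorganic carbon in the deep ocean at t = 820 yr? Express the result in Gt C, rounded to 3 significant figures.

Residence time τ = M₀/F₀ = 850.1 yr. The eventual steady state is M_∞ = M₀·(F₁/F₀) = 39980 × 22.92/47.03 = 19484 Gt C.
The anomaly ΔM(t) = M(t) − M_∞ decays as ΔM₀·e^(−t/τ) with ΔM₀ = 39980 − 19484 = 20500 Gt C.
At t = 820 yr, e^(−t/τ) = e^(−0.9646) = 0.3811, so ΔM = 7812 Gt C and M = 19484 + 7812 = 27296 Gt C.

27300 Gt C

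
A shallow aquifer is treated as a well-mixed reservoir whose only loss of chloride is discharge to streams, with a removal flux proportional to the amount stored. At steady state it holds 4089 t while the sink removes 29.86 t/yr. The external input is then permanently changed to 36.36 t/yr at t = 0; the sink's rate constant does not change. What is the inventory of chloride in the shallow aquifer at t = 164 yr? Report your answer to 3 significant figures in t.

4710 t

The sink rate constant is k = F₀/M₀ = 29.86/4089 = 0.007303 yr⁻¹.
Solving dM/dt = F₁ − kM with M(0) = M₀ gives M(t) = F₁/k + (M₀ − F₁/k)·e^(−kt).
F₁/k = 36.36/0.007303 = 4979.1 t; kt = 0.007303 × 164 = 1.198, e^(−kt) = 0.3019.
M(164) = 4979.1 + (4089 − 4979.1) × 0.3019 = 4979.1 − 268.7 = 4710.4 t.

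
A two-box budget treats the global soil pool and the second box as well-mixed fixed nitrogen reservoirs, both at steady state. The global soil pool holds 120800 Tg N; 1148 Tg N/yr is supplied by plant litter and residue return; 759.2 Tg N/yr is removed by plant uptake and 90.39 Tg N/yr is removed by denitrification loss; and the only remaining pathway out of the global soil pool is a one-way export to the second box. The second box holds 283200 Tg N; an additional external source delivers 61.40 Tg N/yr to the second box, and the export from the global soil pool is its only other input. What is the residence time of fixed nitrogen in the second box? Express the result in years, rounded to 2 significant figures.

790 yr

Balance the global soil pool: ΣF_in = 1148.0 Tg N/yr.
Export to the second box = ΣF_in − (759.2 + 90.39) = 298.41 Tg N/yr.
Total input to the second box = 298.41 + 61.40 = 359.81 Tg N/yr; at steady state this equals its total output.
τ = M / F = 283200 / 359.81 = 787.1 yr.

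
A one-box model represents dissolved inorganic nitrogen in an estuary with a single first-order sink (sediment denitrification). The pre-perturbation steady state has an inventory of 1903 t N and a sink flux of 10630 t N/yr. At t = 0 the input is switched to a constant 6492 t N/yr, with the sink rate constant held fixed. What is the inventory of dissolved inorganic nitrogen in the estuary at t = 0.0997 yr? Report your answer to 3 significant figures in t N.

1590 t N

Residence time τ = M₀/F₀ = 0.1790 yr. The eventual steady state is M_∞ = M₀·(F₁/F₀) = 1903 × 6492/10630 = 1162.2 t N.
The anomaly ΔM(t) = M(t) − M_∞ decays as ΔM₀·e^(−t/τ) with ΔM₀ = 1903 − 1162.2 = 740.8 t N.
At t = 0.0997 yr, e^(−t/τ) = e^(−0.5569) = 0.5730, so ΔM = 424.5 t N and M = 1162.2 + 424.5 = 1586.7 t N.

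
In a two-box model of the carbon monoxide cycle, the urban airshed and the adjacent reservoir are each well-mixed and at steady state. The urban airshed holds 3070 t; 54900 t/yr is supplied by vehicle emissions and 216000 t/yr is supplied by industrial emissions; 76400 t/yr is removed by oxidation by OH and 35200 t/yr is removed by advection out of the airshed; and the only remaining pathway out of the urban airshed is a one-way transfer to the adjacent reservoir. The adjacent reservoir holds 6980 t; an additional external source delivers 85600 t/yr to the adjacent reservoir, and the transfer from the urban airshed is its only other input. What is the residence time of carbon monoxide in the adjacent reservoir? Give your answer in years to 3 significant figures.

Balance the urban airshed: ΣF_in = 54900 + 216000 = 270900 t/yr.
Transfer to the adjacent reservoir = ΣF_in − (76400 + 35200) = 159300 t/yr.
Total input to the adjacent reservoir = 159300 + 85600 = 244900 t/yr; at steady state this equals its total output.
τ = M / F = 6980 / 244900 = 0.02850 yr.

0.0285 yr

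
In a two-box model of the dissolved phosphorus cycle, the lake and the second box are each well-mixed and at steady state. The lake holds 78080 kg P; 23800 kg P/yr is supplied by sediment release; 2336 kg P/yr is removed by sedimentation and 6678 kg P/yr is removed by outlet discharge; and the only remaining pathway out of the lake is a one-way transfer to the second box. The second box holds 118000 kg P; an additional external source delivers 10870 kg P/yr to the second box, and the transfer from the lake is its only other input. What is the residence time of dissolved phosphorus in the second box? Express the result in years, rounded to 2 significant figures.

4.6 yr

Balance the lake: ΣF_in = 23800 kg P/yr.
Transfer to the second box = ΣF_in − (2336 + 6678) = 14786 kg P/yr.
Total input to the second box = 14786 + 10870 = 25656 kg P/yr; at steady state this equals its total output.
τ = M / F = 118000 / 25656 = 4.599 yr.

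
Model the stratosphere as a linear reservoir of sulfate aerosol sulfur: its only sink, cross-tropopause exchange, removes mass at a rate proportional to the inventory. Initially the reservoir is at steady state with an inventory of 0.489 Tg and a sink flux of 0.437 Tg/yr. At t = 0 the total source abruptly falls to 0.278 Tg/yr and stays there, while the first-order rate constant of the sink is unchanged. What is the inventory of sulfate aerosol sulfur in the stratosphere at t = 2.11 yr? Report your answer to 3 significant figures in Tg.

The sink rate constant is k = F₀/M₀ = 0.437/0.489 = 0.8937 yr⁻¹.
Solving dM/dt = F₁ − kM with M(0) = M₀ gives M(t) = F₁/k + (M₀ − F₁/k)·e^(−kt).
F₁/k = 0.278/0.8937 = 0.31108 Tg; kt = 0.8937 × 2.11 = 1.886, e^(−kt) = 0.1517.
M(2.11) = 0.31108 + (0.489 − 0.31108) × 0.1517 = 0.31108 + 0.02700 = 0.33808 Tg.

0.338 Tg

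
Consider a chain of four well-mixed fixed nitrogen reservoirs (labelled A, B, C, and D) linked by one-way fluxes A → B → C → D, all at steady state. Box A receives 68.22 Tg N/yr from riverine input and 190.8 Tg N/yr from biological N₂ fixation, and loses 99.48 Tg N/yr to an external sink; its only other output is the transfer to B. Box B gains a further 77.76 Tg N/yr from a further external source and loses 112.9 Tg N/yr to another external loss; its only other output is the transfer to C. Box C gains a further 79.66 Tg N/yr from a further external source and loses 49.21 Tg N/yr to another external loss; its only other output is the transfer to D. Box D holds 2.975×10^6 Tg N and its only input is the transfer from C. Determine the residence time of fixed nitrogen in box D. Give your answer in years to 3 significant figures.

Box A: F(A→B) = (68.22 + 190.8) − 99.48 = 159.54 Tg N/yr.
Box B: F(B→C) = (159.54 + 77.76) − 112.9 = 124.40 Tg N/yr.
Box C: F(C→D) = (124.40 + 79.66) − 49.21 = 154.85 Tg N/yr.
Box D throughput = its input = 154.85 Tg N/yr; τ = 2.975×10^6 / 154.85 = 19210 yr.

19200 yr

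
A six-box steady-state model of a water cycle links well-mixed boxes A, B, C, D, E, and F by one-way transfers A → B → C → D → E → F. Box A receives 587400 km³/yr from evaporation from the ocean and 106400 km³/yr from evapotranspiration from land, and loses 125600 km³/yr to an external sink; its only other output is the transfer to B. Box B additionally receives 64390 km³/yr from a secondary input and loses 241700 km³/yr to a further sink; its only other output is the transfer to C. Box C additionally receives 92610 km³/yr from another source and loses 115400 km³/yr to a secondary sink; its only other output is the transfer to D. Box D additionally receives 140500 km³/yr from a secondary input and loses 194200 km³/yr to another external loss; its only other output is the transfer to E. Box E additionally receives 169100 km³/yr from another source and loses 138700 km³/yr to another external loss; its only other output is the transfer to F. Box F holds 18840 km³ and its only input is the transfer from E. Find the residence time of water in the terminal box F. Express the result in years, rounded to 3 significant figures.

0.0546 yr

Box A: F(A→B) = (587400 + 106400) − 125600 = 568200 km³/yr.
Box B: F(B→C) = (568200 + 64390) − 241700 = 390890 km³/yr.
Box C: F(C→D) = (390890 + 92610) − 115400 = 368100 km³/yr.
Box D: F(D→E) = (368100 + 140500) − 194200 = 314400 km³/yr.
Box E: F(E→F) = (314400 + 169100) − 138700 = 344800 km³/yr.
Box F throughput = its input = 344800 km³/yr; τ = 18840 / 344800 = 0.05464 yr.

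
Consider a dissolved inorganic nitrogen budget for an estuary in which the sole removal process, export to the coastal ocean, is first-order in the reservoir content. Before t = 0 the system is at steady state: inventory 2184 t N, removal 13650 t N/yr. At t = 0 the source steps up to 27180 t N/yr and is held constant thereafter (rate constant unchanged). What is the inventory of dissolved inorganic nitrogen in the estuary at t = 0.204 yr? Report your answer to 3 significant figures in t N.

The sink rate constant is k = F₀/M₀ = 13650/2184 = 6.250 yr⁻¹.
Solving dM/dt = F₁ − kM with M(0) = M₀ gives M(t) = F₁/k + (M₀ − F₁/k)·e^(−kt).
F₁/k = 27180/6.250 = 4348.8 t N; kt = 6.250 × 0.204 = 1.275, e^(−kt) = 0.2794.
M(0.204) = 4348.8 + (2184 − 4348.8) × 0.2794 = 4348.8 − 604.9 = 3743.9 t N.

3740 t N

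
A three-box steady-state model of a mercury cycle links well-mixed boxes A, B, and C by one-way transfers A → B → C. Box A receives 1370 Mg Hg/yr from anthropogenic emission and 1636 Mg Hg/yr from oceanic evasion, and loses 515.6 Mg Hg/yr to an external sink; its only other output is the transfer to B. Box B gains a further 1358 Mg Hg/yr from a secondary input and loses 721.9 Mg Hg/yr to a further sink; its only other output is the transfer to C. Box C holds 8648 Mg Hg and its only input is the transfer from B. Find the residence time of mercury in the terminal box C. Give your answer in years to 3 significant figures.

2.77 yr

Box A: F(A→B) = (1370 + 1636) − 515.6 = 2490.4 Mg Hg/yr.
Box B: F(B→C) = (2490.4 + 1358) − 721.9 = 3126.5 Mg Hg/yr.
Box C throughput = its input = 3126.5 Mg Hg/yr; τ = 8648 / 3126.5 = 2.766 yr.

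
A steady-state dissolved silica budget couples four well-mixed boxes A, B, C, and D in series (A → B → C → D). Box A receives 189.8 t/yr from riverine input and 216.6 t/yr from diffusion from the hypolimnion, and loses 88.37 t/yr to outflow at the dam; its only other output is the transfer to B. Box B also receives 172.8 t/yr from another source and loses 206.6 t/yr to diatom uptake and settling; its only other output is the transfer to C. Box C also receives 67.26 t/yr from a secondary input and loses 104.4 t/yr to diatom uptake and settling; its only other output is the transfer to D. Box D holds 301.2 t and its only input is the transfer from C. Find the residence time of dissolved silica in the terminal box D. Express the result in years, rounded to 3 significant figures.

1.22 yr

Box A: F(A→B) = (189.8 + 216.6) − 88.37 = 318.03 t/yr.
Box B: F(B→C) = (318.03 + 172.8) − 206.6 = 284.23 t/yr.
Box C: F(C→D) = (284.23 + 67.26) − 104.4 = 247.09 t/yr.
Box D throughput = its input = 247.09 t/yr; τ = 301.2 / 247.09 = 1.219 yr.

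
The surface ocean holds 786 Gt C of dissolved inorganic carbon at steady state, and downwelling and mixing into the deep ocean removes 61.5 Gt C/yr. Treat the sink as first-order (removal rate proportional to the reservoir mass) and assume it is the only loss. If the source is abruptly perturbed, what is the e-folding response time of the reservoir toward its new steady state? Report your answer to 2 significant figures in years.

13 yr

For a linear reservoir the response time equals the residence time τ = M/F.
τ = 786 / 61.5 = 12.78 yr.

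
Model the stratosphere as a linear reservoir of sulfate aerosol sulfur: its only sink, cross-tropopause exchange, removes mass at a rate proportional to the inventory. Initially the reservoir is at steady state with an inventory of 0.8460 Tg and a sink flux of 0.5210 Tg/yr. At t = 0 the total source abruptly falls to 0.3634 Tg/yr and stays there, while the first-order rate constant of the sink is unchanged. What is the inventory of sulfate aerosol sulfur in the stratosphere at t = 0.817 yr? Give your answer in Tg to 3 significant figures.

0.745 Tg

The sink rate constant is k = F₀/M₀ = 0.5210/0.8460 = 0.6158 yr⁻¹.
Solving dM/dt = F₁ − kM with M(0) = M₀ gives M(t) = F₁/k + (M₀ − F₁/k)·e^(−kt).
F₁/k = 0.3634/0.6158 = 0.59009 Tg; kt = 0.6158 × 0.817 = 0.5031, e^(−kt) = 0.6046.
M(0.817) = 0.59009 + (0.8460 − 0.59009) × 0.6046 = 0.59009 + 0.1547 = 0.74482 Tg.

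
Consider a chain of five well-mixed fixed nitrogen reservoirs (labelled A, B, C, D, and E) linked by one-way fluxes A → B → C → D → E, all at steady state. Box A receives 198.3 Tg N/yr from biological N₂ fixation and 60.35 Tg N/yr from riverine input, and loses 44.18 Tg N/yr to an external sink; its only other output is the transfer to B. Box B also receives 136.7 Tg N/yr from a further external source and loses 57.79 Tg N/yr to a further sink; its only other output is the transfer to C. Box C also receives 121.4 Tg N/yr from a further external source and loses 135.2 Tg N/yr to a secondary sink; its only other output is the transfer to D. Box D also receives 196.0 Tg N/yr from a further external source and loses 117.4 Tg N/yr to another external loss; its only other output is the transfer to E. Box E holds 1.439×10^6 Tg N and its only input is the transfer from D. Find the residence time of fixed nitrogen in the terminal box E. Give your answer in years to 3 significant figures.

4020 yr

Box A: F(A→B) = (198.3 + 60.35) − 44.18 = 214.47 Tg N/yr.
Box B: F(B→C) = (214.47 + 136.7) − 57.79 = 293.38 Tg N/yr.
Box C: F(C→D) = (293.38 + 121.4) − 135.2 = 279.58 Tg N/yr.
Box D: F(D→E) = (279.58 + 196.0) − 117.4 = 358.18 Tg N/yr.
Box E throughput = its input = 358.18 Tg N/yr; τ = 1.439×10^6 / 358.18 = 4018 yr.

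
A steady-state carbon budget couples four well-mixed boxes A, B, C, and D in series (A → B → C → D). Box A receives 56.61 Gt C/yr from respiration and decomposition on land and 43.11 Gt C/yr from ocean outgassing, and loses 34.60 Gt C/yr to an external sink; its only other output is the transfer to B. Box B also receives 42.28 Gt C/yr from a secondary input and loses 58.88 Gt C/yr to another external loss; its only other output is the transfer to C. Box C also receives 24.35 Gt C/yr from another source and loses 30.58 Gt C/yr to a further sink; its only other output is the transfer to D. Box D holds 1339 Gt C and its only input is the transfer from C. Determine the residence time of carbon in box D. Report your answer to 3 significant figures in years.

31.7 yr

Box A: F(A→B) = (56.61 + 43.11) − 34.60 = 65.120 Gt C/yr.
Box B: F(B→C) = (65.120 + 42.28) − 58.88 = 48.520 Gt C/yr.
Box C: F(C→D) = (48.520 + 24.35) − 30.58 = 42.290 Gt C/yr.
Box D throughput = its input = 42.290 Gt C/yr; τ = 1339 / 42.290 = 31.66 yr.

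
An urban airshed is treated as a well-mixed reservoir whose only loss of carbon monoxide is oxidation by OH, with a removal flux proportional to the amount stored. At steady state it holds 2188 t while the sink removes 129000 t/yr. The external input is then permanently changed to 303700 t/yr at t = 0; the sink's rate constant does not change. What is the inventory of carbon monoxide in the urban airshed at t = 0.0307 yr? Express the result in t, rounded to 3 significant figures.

4670 t

τ = M₀/F₀ = 2188/129000 = 0.01696 yr; rate constant k = 1/τ.
New steady state M_∞ = F₁/k = F₁·τ = 303700 × 0.01696 = 5151.1 t.
M(t) = M_∞ + (M₀ − M_∞)·e^(−t/τ); t/τ = 0.0307/0.01696 = 1.810, so e^(−t/τ) = 0.1637.
M(t) = 5151.1 − 2963 × 0.1637 = 4666.2 t.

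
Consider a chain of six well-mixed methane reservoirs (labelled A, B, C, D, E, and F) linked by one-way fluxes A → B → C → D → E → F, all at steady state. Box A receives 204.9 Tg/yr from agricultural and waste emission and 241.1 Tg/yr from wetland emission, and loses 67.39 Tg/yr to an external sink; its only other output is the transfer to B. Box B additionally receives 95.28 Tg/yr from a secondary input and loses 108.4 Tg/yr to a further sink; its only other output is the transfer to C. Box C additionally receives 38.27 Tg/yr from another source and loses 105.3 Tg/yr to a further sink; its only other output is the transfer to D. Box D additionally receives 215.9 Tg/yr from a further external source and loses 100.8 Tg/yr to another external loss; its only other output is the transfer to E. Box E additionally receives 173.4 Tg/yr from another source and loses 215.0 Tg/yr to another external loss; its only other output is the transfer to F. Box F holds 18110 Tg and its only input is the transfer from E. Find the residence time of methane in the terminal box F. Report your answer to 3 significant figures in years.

48.7 yr

Box A: F(A→B) = (204.9 + 241.1) − 67.39 = 378.61 Tg/yr.
Box B: F(B→C) = (378.61 + 95.28) − 108.4 = 365.49 Tg/yr.
Box C: F(C→D) = (365.49 + 38.27) − 105.3 = 298.46 Tg/yr.
Box D: F(D→E) = (298.46 + 215.9) − 100.8 = 413.56 Tg/yr.
Box E: F(E→F) = (413.56 + 173.4) − 215.0 = 371.96 Tg/yr.
Box F throughput = its input = 371.96 Tg/yr; τ = 18110 / 371.96 = 48.69 yr.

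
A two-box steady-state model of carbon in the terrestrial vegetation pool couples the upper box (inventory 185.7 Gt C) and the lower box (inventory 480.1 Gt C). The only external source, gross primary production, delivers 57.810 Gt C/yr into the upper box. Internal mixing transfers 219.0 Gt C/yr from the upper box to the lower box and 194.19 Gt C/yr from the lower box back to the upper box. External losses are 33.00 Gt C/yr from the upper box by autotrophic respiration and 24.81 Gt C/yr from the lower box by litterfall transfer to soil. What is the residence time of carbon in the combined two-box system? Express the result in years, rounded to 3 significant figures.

Treat the two boxes together as one reservoir: the mixing fluxes between them are internal recycling, so τ = ΣM / Σ(external losses).
M_total = 185.7 + 480.1 = 665.80 Gt C.
ΣF_external_out = 33.00 + 24.81 = 57.810 Gt C/yr.
τ = M_total / ΣF_ext = 665.80 / 57.810 = 11.52 yr.

11.5 yr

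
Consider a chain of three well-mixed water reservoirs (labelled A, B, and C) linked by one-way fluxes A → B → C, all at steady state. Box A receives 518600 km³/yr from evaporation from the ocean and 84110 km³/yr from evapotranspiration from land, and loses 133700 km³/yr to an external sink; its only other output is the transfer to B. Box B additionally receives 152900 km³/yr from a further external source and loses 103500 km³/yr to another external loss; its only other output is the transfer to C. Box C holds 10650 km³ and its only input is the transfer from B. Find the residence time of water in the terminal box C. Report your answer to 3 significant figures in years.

Box A: F(A→B) = (518600 + 84110) − 133700 = 469010 km³/yr.
Box B: F(B→C) = (469010 + 152900) − 103500 = 518410 km³/yr.
Box C throughput = its input = 518410 km³/yr; τ = 10650 / 518410 = 0.02054 yr.

0.0205 yr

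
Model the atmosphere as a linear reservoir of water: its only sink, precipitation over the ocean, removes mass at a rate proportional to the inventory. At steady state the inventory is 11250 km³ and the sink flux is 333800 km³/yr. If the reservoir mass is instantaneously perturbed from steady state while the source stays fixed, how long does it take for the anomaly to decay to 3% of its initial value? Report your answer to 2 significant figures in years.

For a linear reservoir the anomaly decays as exp(−t/τ) with τ = M/F = 11250/333800 = 0.03370 yr.
exp(−t/τ) = 0.03 ⇒ t = −τ ln(0.03) = 0.03370 × 3.507 = 0.1182 yr.

0.12 yr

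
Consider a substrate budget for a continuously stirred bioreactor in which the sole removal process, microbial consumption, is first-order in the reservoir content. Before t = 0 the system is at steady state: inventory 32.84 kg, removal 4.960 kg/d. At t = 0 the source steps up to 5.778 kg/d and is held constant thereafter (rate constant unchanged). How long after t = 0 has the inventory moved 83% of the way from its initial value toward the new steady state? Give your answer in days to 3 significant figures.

τ = M₀/F₀ = 32.84/4.960 = 6.621 d.
The remaining gap fraction is e^(−t/τ); 83% covered ⇒ e^(−t/τ) = 0.170.
t = −τ ln(0.170) = 6.621 × 1.772 = 11.73 d.

11.7 d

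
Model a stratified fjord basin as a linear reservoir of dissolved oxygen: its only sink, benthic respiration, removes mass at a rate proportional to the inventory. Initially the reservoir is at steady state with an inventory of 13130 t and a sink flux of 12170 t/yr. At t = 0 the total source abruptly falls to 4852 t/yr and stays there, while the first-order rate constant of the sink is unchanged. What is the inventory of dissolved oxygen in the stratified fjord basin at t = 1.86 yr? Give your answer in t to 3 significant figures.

The sink rate constant is k = F₀/M₀ = 12170/13130 = 0.9269 yr⁻¹.
Solving dM/dt = F₁ − kM with M(0) = M₀ gives M(t) = F₁/k + (M₀ − F₁/k)·e^(−kt).
F₁/k = 4852/0.9269 = 5234.7 t; kt = 0.9269 × 1.86 = 1.724, e^(−kt) = 0.1784.
M(1.86) = 5234.7 + (13130 − 5234.7) × 0.1784 = 5234.7 + 1408 = 6642.9 t.

6640 t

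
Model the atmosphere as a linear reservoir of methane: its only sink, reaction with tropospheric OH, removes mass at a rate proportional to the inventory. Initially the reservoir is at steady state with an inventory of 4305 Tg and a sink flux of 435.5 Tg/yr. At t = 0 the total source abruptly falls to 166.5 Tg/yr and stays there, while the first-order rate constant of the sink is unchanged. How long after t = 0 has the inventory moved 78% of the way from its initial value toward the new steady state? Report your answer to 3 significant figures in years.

15.0 yr

τ = M₀/F₀ = 4305/435.5 = 9.885 yr.
The remaining gap fraction is e^(−t/τ); 78% covered ⇒ e^(−t/τ) = 0.220.
t = −τ ln(0.220) = 9.885 × 1.514 = 14.97 yr.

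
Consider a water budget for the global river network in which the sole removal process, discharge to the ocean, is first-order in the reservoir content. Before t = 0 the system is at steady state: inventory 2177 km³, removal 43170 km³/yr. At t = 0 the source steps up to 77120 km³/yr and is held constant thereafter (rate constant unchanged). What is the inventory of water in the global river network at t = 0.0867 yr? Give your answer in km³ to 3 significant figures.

3580 km³

Residence time τ = M₀/F₀ = 0.05043 yr. The eventual steady state is M_∞ = M₀·(F₁/F₀) = 2177 × 77120/43170 = 3889.0 km³.
The anomaly ΔM(t) = M(t) − M_∞ decays as ΔM₀·e^(−t/τ) with ΔM₀ = 2177 − 3889.0 = −1712 km³.
At t = 0.0867 yr, e^(−t/τ) = e^(−1.719) = 0.1792, so ΔM = −306.8 km³ and M = 3889.0 − 306.8 = 3582.3 km³.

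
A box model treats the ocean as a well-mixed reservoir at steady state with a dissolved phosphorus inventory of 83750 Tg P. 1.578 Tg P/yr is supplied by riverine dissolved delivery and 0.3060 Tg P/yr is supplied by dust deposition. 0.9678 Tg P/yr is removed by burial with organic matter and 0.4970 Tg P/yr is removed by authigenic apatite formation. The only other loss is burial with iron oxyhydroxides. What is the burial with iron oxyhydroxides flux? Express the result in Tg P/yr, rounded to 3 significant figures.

0.419 Tg P/yr

At steady state ΣF_in = ΣF_out.
ΣF_in = 1.578 + 0.3060 = 1.8840 Tg P/yr.
Burial with iron oxyhydroxides flux = ΣF_in − (0.9678 + 0.4970) = 1.8840 − 1.465 = 0.4192 Tg P/yr.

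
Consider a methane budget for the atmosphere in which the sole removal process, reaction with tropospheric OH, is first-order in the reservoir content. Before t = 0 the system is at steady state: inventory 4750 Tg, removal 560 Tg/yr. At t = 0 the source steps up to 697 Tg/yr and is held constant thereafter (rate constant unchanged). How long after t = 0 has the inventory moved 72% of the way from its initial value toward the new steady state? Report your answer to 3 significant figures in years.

10.8 yr

τ = M₀/F₀ = 4750/560 = 8.482 yr.
The remaining gap fraction is e^(−t/τ); 72% covered ⇒ e^(−t/τ) = 0.280.
t = −τ ln(0.280) = 8.482 × 1.273 = 10.80 yr.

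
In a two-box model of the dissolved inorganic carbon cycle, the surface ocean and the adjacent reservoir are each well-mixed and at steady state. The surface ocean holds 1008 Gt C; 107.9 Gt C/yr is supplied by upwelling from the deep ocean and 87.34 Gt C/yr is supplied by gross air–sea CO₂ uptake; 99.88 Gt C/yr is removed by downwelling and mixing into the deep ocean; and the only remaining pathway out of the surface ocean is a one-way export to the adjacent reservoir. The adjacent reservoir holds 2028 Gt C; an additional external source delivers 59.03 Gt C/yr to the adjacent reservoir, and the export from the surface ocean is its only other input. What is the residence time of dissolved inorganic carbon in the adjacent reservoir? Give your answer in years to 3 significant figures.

Balance the surface ocean: ΣF_in = 107.9 + 87.34 = 195.24 Gt C/yr.
Export to the adjacent reservoir = ΣF_in − (99.88) = 95.360 Gt C/yr.
Total input to the adjacent reservoir = 95.360 + 59.03 = 154.39 Gt C/yr; at steady state this equals its total output.
τ = M / F = 2028 / 154.39 = 13.14 yr.

13.1 yr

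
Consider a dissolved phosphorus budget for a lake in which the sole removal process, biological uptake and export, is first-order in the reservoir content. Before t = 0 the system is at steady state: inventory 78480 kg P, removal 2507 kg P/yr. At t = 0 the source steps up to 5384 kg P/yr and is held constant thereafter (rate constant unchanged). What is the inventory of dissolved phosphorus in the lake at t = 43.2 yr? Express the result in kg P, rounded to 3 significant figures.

146000 kg P

τ = M₀/F₀ = 78480/2507 = 31.30 yr; rate constant k = 1/τ.
New steady state M_∞ = F₁/k = F₁·τ = 5384 × 31.30 = 168540 kg P.
M(t) = M_∞ + (M₀ − M_∞)·e^(−t/τ); t/τ = 43.2/31.30 = 1.380, so e^(−t/τ) = 0.2516.
M(t) = 168540 − 90060 × 0.2516 = 145880 kg P.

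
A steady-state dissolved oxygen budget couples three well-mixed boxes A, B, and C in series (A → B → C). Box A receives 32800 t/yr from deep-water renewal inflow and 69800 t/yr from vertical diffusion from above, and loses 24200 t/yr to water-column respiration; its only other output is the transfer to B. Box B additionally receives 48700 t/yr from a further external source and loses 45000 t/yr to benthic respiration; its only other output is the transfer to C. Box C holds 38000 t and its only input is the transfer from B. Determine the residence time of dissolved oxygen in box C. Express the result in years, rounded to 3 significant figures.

0.463 yr

Box A: F(A→B) = (32800 + 69800) − 24200 = 78400 t/yr.
Box B: F(B→C) = (78400 + 48700) − 45000 = 82100 t/yr.
Box C throughput = its input = 82100 t/yr; τ = 38000 / 82100 = 0.4629 yr.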